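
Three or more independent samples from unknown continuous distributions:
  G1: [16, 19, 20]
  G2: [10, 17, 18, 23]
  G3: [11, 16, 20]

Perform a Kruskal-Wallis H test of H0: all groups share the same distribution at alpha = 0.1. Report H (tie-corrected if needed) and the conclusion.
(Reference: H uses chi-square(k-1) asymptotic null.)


Step 1: Combine all N = 10 observations and assign midranks.
sorted (value, group, rank): (10,G2,1), (11,G3,2), (16,G1,3.5), (16,G3,3.5), (17,G2,5), (18,G2,6), (19,G1,7), (20,G1,8.5), (20,G3,8.5), (23,G2,10)
Step 2: Sum ranks within each group.
R_1 = 19 (n_1 = 3)
R_2 = 22 (n_2 = 4)
R_3 = 14 (n_3 = 3)
Step 3: H = 12/(N(N+1)) * sum(R_i^2/n_i) - 3(N+1)
     = 12/(10*11) * (19^2/3 + 22^2/4 + 14^2/3) - 3*11
     = 0.109091 * 306.667 - 33
     = 0.454545.
Step 4: Ties present; correction factor C = 1 - 12/(10^3 - 10) = 0.987879. Corrected H = 0.454545 / 0.987879 = 0.460123.
Step 5: Under H0, H ~ chi^2(2); p-value = 0.794485.
Step 6: alpha = 0.1. fail to reject H0.

H = 0.4601, df = 2, p = 0.794485, fail to reject H0.


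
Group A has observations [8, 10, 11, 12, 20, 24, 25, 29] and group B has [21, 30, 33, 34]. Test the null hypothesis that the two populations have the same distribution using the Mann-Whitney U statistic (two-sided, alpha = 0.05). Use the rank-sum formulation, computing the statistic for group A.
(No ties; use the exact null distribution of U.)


Step 1: Combine and sort all 12 observations; assign midranks.
sorted (value, group): (8,X), (10,X), (11,X), (12,X), (20,X), (21,Y), (24,X), (25,X), (29,X), (30,Y), (33,Y), (34,Y)
ranks: 8->1, 10->2, 11->3, 12->4, 20->5, 21->6, 24->7, 25->8, 29->9, 30->10, 33->11, 34->12
Step 2: Rank sum for X: R1 = 1 + 2 + 3 + 4 + 5 + 7 + 8 + 9 = 39.
Step 3: U_X = R1 - n1(n1+1)/2 = 39 - 8*9/2 = 39 - 36 = 3.
       U_Y = n1*n2 - U_X = 32 - 3 = 29.
Step 4: No ties, so the exact null distribution of U (based on enumerating the C(12,8) = 495 equally likely rank assignments) gives the two-sided p-value.
Step 5: p-value = 0.028283; compare to alpha = 0.05. reject H0.

U_X = 3, p = 0.028283, reject H0 at alpha = 0.05.


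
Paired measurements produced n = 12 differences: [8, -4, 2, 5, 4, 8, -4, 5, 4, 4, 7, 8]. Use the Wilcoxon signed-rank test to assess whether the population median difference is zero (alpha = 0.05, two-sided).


Step 1: Drop any zero differences (none here) and take |d_i|.
|d| = [8, 4, 2, 5, 4, 8, 4, 5, 4, 4, 7, 8]
Step 2: Midrank |d_i| (ties get averaged ranks).
ranks: |8|->11, |4|->4, |2|->1, |5|->7.5, |4|->4, |8|->11, |4|->4, |5|->7.5, |4|->4, |4|->4, |7|->9, |8|->11
Step 3: Attach original signs; sum ranks with positive sign and with negative sign.
W+ = 11 + 1 + 7.5 + 4 + 11 + 7.5 + 4 + 4 + 9 + 11 = 70
W- = 4 + 4 = 8
(Check: W+ + W- = 78 should equal n(n+1)/2 = 78.)
Step 4: Test statistic W = min(W+, W-) = 8.
Step 5: Ties in |d|, so use the tie-corrected normal approximation.
        E[W] = n(n+1)/4 = 12*13/4 = 39.
        Tie groups: |d|=4 (t=5), |d|=5 (t=2), |d|=8 (t=3); sum(t^3 - t) = 150.
        Var[W] = n(n+1)(2n+1)/24 - sum(t^3-t)/48 = 3900/24 - 150/48 = 159.375.
        z = (W - E[W]) / sqrt(Var[W]) = (8 - 39) / 12.6244 = -2.4556.
        Two-sided p = 2*Phi(z) = 0.014066.
Step 6: alpha = 0.05. reject H0.

W+ = 70, W- = 8, W = min = 8, p = 0.014066, reject H0.


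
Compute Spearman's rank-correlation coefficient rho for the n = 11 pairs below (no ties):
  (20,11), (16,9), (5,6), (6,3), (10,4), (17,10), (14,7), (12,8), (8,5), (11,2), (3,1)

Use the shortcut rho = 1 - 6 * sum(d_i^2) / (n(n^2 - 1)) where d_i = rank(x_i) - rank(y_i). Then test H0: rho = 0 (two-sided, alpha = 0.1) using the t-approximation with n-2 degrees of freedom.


Step 1: Rank x and y separately (midranks; no ties here).
rank(x): 20->11, 16->9, 5->2, 6->3, 10->5, 17->10, 14->8, 12->7, 8->4, 11->6, 3->1
rank(y): 11->11, 9->9, 6->6, 3->3, 4->4, 10->10, 7->7, 8->8, 5->5, 2->2, 1->1
Step 2: d_i = R_x(i) - R_y(i); compute d_i^2.
  (11-11)^2=0, (9-9)^2=0, (2-6)^2=16, (3-3)^2=0, (5-4)^2=1, (10-10)^2=0, (8-7)^2=1, (7-8)^2=1, (4-5)^2=1, (6-2)^2=16, (1-1)^2=0
sum(d^2) = 36.
Step 3: rho = 1 - 6*36 / (11*(11^2 - 1)) = 1 - 216/1320 = 0.836364.
Step 4: Under H0, t = rho * sqrt((n-2)/(1-rho^2)) = 4.5772 ~ t(9).
Step 5: Two-sided p-value from the t-distribution with 9 df = 0.001333.
Step 6: alpha = 0.1. reject H0.

rho = 0.8364, p = 0.001333, reject H0 at alpha = 0.1.


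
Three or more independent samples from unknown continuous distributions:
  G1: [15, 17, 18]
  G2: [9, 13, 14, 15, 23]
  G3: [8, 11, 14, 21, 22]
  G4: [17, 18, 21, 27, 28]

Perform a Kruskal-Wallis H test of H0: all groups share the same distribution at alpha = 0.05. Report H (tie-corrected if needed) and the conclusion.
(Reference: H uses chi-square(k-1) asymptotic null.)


Step 1: Combine all N = 18 observations and assign midranks.
sorted (value, group, rank): (8,G3,1), (9,G2,2), (11,G3,3), (13,G2,4), (14,G2,5.5), (14,G3,5.5), (15,G1,7.5), (15,G2,7.5), (17,G1,9.5), (17,G4,9.5), (18,G1,11.5), (18,G4,11.5), (21,G3,13.5), (21,G4,13.5), (22,G3,15), (23,G2,16), (27,G4,17), (28,G4,18)
Step 2: Sum ranks within each group.
R_1 = 28.5 (n_1 = 3)
R_2 = 35 (n_2 = 5)
R_3 = 38 (n_3 = 5)
R_4 = 69.5 (n_4 = 5)
Step 3: H = 12/(N(N+1)) * sum(R_i^2/n_i) - 3(N+1)
     = 12/(18*19) * (28.5^2/3 + 35^2/5 + 38^2/5 + 69.5^2/5) - 3*19
     = 0.035088 * 1770.6 - 57
     = 5.126316.
Step 4: Ties present; correction factor C = 1 - 30/(18^3 - 18) = 0.994840. Corrected H = 5.126316 / 0.994840 = 5.152905.
Step 5: Under H0, H ~ chi^2(3); p-value = 0.160937.
Step 6: alpha = 0.05. fail to reject H0.

H = 5.1529, df = 3, p = 0.160937, fail to reject H0.


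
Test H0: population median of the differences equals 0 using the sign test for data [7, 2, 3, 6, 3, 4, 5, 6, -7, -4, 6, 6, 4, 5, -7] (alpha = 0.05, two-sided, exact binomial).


Step 1: Discard zero differences. Original n = 15; n_eff = number of nonzero differences = 15.
Nonzero differences (with sign): +7, +2, +3, +6, +3, +4, +5, +6, -7, -4, +6, +6, +4, +5, -7
Step 2: Count signs: positive = 12, negative = 3.
Step 3: Under H0: P(positive) = 0.5, so the number of positives S ~ Bin(15, 0.5).
Step 4: Two-sided exact p-value = sum of Bin(15,0.5) probabilities at or below the observed probability = 0.035156.
Step 5: alpha = 0.05. reject H0.

n_eff = 15, pos = 12, neg = 3, p = 0.035156, reject H0.


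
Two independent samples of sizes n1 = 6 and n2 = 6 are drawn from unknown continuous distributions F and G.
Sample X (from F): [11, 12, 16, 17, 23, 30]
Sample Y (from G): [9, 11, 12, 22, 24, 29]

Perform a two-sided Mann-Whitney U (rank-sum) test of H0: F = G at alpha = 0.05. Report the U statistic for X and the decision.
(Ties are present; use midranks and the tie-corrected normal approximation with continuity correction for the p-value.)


Step 1: Combine and sort all 12 observations; assign midranks.
sorted (value, group): (9,Y), (11,X), (11,Y), (12,X), (12,Y), (16,X), (17,X), (22,Y), (23,X), (24,Y), (29,Y), (30,X)
ranks: 9->1, 11->2.5, 11->2.5, 12->4.5, 12->4.5, 16->6, 17->7, 22->8, 23->9, 24->10, 29->11, 30->12
Step 2: Rank sum for X: R1 = 2.5 + 4.5 + 6 + 7 + 9 + 12 = 41.
Step 3: U_X = R1 - n1(n1+1)/2 = 41 - 6*7/2 = 41 - 21 = 20.
       U_Y = n1*n2 - U_X = 36 - 20 = 16.
Step 4: Ties are present, so use the tie-corrected normal approximation (with continuity correction) for the p-value.
Step 5: p-value = 0.809527; compare to alpha = 0.05. fail to reject H0.

U_X = 20, p = 0.809527, fail to reject H0 at alpha = 0.05.


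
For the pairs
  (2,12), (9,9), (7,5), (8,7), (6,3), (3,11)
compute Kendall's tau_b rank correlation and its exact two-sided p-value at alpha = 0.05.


Step 1: Enumerate the 15 unordered pairs (i,j) with i<j and classify each by sign(x_j-x_i) * sign(y_j-y_i).
  (1,2):dx=+7,dy=-3->D; (1,3):dx=+5,dy=-7->D; (1,4):dx=+6,dy=-5->D; (1,5):dx=+4,dy=-9->D
  (1,6):dx=+1,dy=-1->D; (2,3):dx=-2,dy=-4->C; (2,4):dx=-1,dy=-2->C; (2,5):dx=-3,dy=-6->C
  (2,6):dx=-6,dy=+2->D; (3,4):dx=+1,dy=+2->C; (3,5):dx=-1,dy=-2->C; (3,6):dx=-4,dy=+6->D
  (4,5):dx=-2,dy=-4->C; (4,6):dx=-5,dy=+4->D; (5,6):dx=-3,dy=+8->D
Step 2: C = 6, D = 9, total pairs = 15.
Step 3: tau = (C - D)/(n(n-1)/2) = (6 - 9)/15 = -0.200000.
Step 4: Exact two-sided p-value (enumerate n! = 720 permutations of y under H0): p = 0.719444.
Step 5: alpha = 0.05. fail to reject H0.

tau_b = -0.2000 (C=6, D=9), p = 0.719444, fail to reject H0.


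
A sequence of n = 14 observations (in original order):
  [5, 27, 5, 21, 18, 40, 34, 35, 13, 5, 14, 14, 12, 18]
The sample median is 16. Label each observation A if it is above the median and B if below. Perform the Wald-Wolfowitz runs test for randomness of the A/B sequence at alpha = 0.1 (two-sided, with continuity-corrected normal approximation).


Step 1: Compute median = 16; label A = above, B = below.
Labels in order: BABAAAAABBBBBA  (n_A = 7, n_B = 7)
Step 2: Count runs R = 6.
Step 3: Under H0 (random ordering), E[R] = 2*n_A*n_B/(n_A+n_B) + 1 = 2*7*7/14 + 1 = 8.0000.
        Var[R] = 2*n_A*n_B*(2*n_A*n_B - n_A - n_B) / ((n_A+n_B)^2 * (n_A+n_B-1)) = 8232/2548 = 3.2308.
        SD[R] = 1.7974.
Step 4: Continuity-corrected z = (R + 0.5 - E[R]) / SD[R] = (6 + 0.5 - 8.0000) / 1.7974 = -0.8345.
Step 5: Two-sided p-value via normal approximation = 2*(1 - Phi(|z|)) = 0.403986.
Step 6: alpha = 0.1. fail to reject H0.

R = 6, z = -0.8345, p = 0.403986, fail to reject H0.


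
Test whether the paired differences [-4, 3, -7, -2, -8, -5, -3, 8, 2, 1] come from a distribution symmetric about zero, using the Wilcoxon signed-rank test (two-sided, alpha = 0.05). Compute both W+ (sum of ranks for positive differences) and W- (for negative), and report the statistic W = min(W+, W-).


Step 1: Drop any zero differences (none here) and take |d_i|.
|d| = [4, 3, 7, 2, 8, 5, 3, 8, 2, 1]
Step 2: Midrank |d_i| (ties get averaged ranks).
ranks: |4|->6, |3|->4.5, |7|->8, |2|->2.5, |8|->9.5, |5|->7, |3|->4.5, |8|->9.5, |2|->2.5, |1|->1
Step 3: Attach original signs; sum ranks with positive sign and with negative sign.
W+ = 4.5 + 9.5 + 2.5 + 1 = 17.5
W- = 6 + 8 + 2.5 + 9.5 + 7 + 4.5 = 37.5
(Check: W+ + W- = 55 should equal n(n+1)/2 = 55.)
Step 4: Test statistic W = min(W+, W-) = 17.5.
Step 5: Ties in |d|, so use the tie-corrected normal approximation.
        E[W] = n(n+1)/4 = 10*11/4 = 27.5.
        Tie groups: |d|=2 (t=2), |d|=3 (t=2), |d|=8 (t=2); sum(t^3 - t) = 18.
        Var[W] = n(n+1)(2n+1)/24 - sum(t^3-t)/48 = 2310/24 - 18/48 = 95.875.
        z = (W - E[W]) / sqrt(Var[W]) = (17.5 - 27.5) / 9.7916 = -1.0213.
        Two-sided p = 2*Phi(z) = 0.307119.
Step 6: alpha = 0.05. fail to reject H0.

W+ = 17.5, W- = 37.5, W = min = 17.5, p = 0.307119, fail to reject H0.


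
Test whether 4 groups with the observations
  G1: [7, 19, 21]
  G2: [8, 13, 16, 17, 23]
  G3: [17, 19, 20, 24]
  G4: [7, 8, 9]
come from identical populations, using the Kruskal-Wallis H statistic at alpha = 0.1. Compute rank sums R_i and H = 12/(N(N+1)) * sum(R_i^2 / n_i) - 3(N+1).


Step 1: Combine all N = 15 observations and assign midranks.
sorted (value, group, rank): (7,G1,1.5), (7,G4,1.5), (8,G2,3.5), (8,G4,3.5), (9,G4,5), (13,G2,6), (16,G2,7), (17,G2,8.5), (17,G3,8.5), (19,G1,10.5), (19,G3,10.5), (20,G3,12), (21,G1,13), (23,G2,14), (24,G3,15)
Step 2: Sum ranks within each group.
R_1 = 25 (n_1 = 3)
R_2 = 39 (n_2 = 5)
R_3 = 46 (n_3 = 4)
R_4 = 10 (n_4 = 3)
Step 3: H = 12/(N(N+1)) * sum(R_i^2/n_i) - 3(N+1)
     = 12/(15*16) * (25^2/3 + 39^2/5 + 46^2/4 + 10^2/3) - 3*16
     = 0.050000 * 1074.87 - 48
     = 5.743333.
Step 4: Ties present; correction factor C = 1 - 24/(15^3 - 15) = 0.992857. Corrected H = 5.743333 / 0.992857 = 5.784652.
Step 5: Under H0, H ~ chi^2(3); p-value = 0.122571.
Step 6: alpha = 0.1. fail to reject H0.

H = 5.7847, df = 3, p = 0.122571, fail to reject H0.


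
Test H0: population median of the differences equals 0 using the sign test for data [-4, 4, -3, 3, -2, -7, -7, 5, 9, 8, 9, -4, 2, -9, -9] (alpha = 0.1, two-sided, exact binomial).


Step 1: Discard zero differences. Original n = 15; n_eff = number of nonzero differences = 15.
Nonzero differences (with sign): -4, +4, -3, +3, -2, -7, -7, +5, +9, +8, +9, -4, +2, -9, -9
Step 2: Count signs: positive = 7, negative = 8.
Step 3: Under H0: P(positive) = 0.5, so the number of positives S ~ Bin(15, 0.5).
Step 4: Two-sided exact p-value = sum of Bin(15,0.5) probabilities at or below the observed probability = 1.000000.
Step 5: alpha = 0.1. fail to reject H0.

n_eff = 15, pos = 7, neg = 8, p = 1.000000, fail to reject H0.


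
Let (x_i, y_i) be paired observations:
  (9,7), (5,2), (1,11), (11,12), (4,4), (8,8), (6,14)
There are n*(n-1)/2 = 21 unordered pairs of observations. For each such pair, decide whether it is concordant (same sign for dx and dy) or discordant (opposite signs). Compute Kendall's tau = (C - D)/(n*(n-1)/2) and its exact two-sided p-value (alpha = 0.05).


Step 1: Enumerate the 21 unordered pairs (i,j) with i<j and classify each by sign(x_j-x_i) * sign(y_j-y_i).
  (1,2):dx=-4,dy=-5->C; (1,3):dx=-8,dy=+4->D; (1,4):dx=+2,dy=+5->C; (1,5):dx=-5,dy=-3->C
  (1,6):dx=-1,dy=+1->D; (1,7):dx=-3,dy=+7->D; (2,3):dx=-4,dy=+9->D; (2,4):dx=+6,dy=+10->C
  (2,5):dx=-1,dy=+2->D; (2,6):dx=+3,dy=+6->C; (2,7):dx=+1,dy=+12->C; (3,4):dx=+10,dy=+1->C
  (3,5):dx=+3,dy=-7->D; (3,6):dx=+7,dy=-3->D; (3,7):dx=+5,dy=+3->C; (4,5):dx=-7,dy=-8->C
  (4,6):dx=-3,dy=-4->C; (4,7):dx=-5,dy=+2->D; (5,6):dx=+4,dy=+4->C; (5,7):dx=+2,dy=+10->C
  (6,7):dx=-2,dy=+6->D
Step 2: C = 12, D = 9, total pairs = 21.
Step 3: tau = (C - D)/(n(n-1)/2) = (12 - 9)/21 = 0.142857.
Step 4: Exact two-sided p-value (enumerate n! = 5040 permutations of y under H0): p = 0.772619.
Step 5: alpha = 0.05. fail to reject H0.

tau_b = 0.1429 (C=12, D=9), p = 0.772619, fail to reject H0.


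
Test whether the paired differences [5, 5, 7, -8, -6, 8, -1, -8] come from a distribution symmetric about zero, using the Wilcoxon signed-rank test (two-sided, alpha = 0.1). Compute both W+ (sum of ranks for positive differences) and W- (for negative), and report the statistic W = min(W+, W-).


Step 1: Drop any zero differences (none here) and take |d_i|.
|d| = [5, 5, 7, 8, 6, 8, 1, 8]
Step 2: Midrank |d_i| (ties get averaged ranks).
ranks: |5|->2.5, |5|->2.5, |7|->5, |8|->7, |6|->4, |8|->7, |1|->1, |8|->7
Step 3: Attach original signs; sum ranks with positive sign and with negative sign.
W+ = 2.5 + 2.5 + 5 + 7 = 17
W- = 7 + 4 + 1 + 7 = 19
(Check: W+ + W- = 36 should equal n(n+1)/2 = 36.)
Step 4: Test statistic W = min(W+, W-) = 17.
Step 5: Ties in |d|, so use the tie-corrected normal approximation.
        E[W] = n(n+1)/4 = 8*9/4 = 18.
        Tie groups: |d|=5 (t=2), |d|=8 (t=3); sum(t^3 - t) = 30.
        Var[W] = n(n+1)(2n+1)/24 - sum(t^3-t)/48 = 1224/24 - 30/48 = 50.375.
        z = (W - E[W]) / sqrt(Var[W]) = (17 - 18) / 7.0975 = -0.1409.
        Two-sided p = 2*Phi(z) = 0.887954.
Step 6: alpha = 0.1. fail to reject H0.

W+ = 17, W- = 19, W = min = 17, p = 0.887954, fail to reject H0.


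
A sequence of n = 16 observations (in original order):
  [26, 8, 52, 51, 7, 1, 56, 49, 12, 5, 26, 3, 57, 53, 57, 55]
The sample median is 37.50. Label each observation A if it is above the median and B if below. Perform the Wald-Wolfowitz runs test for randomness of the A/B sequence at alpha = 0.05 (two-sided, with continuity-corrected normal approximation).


Step 1: Compute median = 37.50; label A = above, B = below.
Labels in order: BBAABBAABBBBAAAA  (n_A = 8, n_B = 8)
Step 2: Count runs R = 6.
Step 3: Under H0 (random ordering), E[R] = 2*n_A*n_B/(n_A+n_B) + 1 = 2*8*8/16 + 1 = 9.0000.
        Var[R] = 2*n_A*n_B*(2*n_A*n_B - n_A - n_B) / ((n_A+n_B)^2 * (n_A+n_B-1)) = 14336/3840 = 3.7333.
        SD[R] = 1.9322.
Step 4: Continuity-corrected z = (R + 0.5 - E[R]) / SD[R] = (6 + 0.5 - 9.0000) / 1.9322 = -1.2939.
Step 5: Two-sided p-value via normal approximation = 2*(1 - Phi(|z|)) = 0.195709.
Step 6: alpha = 0.05. fail to reject H0.

R = 6, z = -1.2939, p = 0.195709, fail to reject H0.


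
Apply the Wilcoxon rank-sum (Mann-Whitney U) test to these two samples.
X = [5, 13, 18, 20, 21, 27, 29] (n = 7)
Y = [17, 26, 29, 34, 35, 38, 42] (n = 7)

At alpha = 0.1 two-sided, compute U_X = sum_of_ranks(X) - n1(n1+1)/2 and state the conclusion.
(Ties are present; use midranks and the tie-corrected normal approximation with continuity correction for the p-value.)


Step 1: Combine and sort all 14 observations; assign midranks.
sorted (value, group): (5,X), (13,X), (17,Y), (18,X), (20,X), (21,X), (26,Y), (27,X), (29,X), (29,Y), (34,Y), (35,Y), (38,Y), (42,Y)
ranks: 5->1, 13->2, 17->3, 18->4, 20->5, 21->6, 26->7, 27->8, 29->9.5, 29->9.5, 34->11, 35->12, 38->13, 42->14
Step 2: Rank sum for X: R1 = 1 + 2 + 4 + 5 + 6 + 8 + 9.5 = 35.5.
Step 3: U_X = R1 - n1(n1+1)/2 = 35.5 - 7*8/2 = 35.5 - 28 = 7.5.
       U_Y = n1*n2 - U_X = 49 - 7.5 = 41.5.
Step 4: Ties are present, so use the tie-corrected normal approximation (with continuity correction) for the p-value.
Step 5: p-value = 0.034806; compare to alpha = 0.1. reject H0.

U_X = 7.5, p = 0.034806, reject H0 at alpha = 0.1.


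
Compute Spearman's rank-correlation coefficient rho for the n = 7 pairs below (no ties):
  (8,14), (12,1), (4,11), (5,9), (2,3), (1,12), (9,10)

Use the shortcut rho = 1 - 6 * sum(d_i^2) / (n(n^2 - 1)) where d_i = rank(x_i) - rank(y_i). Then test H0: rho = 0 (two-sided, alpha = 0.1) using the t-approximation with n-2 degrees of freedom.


Step 1: Rank x and y separately (midranks; no ties here).
rank(x): 8->5, 12->7, 4->3, 5->4, 2->2, 1->1, 9->6
rank(y): 14->7, 1->1, 11->5, 9->3, 3->2, 12->6, 10->4
Step 2: d_i = R_x(i) - R_y(i); compute d_i^2.
  (5-7)^2=4, (7-1)^2=36, (3-5)^2=4, (4-3)^2=1, (2-2)^2=0, (1-6)^2=25, (6-4)^2=4
sum(d^2) = 74.
Step 3: rho = 1 - 6*74 / (7*(7^2 - 1)) = 1 - 444/336 = -0.321429.
Step 4: Under H0, t = rho * sqrt((n-2)/(1-rho^2)) = -0.7590 ~ t(5).
Step 5: Two-sided p-value from the t-distribution with 5 df = 0.482072.
Step 6: alpha = 0.1. fail to reject H0.

rho = -0.3214, p = 0.482072, fail to reject H0 at alpha = 0.1.


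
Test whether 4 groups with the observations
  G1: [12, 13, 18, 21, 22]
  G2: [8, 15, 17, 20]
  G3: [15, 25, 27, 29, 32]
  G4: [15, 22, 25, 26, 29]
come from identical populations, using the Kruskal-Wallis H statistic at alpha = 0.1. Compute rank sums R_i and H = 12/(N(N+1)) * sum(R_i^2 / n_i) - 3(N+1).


Step 1: Combine all N = 19 observations and assign midranks.
sorted (value, group, rank): (8,G2,1), (12,G1,2), (13,G1,3), (15,G2,5), (15,G3,5), (15,G4,5), (17,G2,7), (18,G1,8), (20,G2,9), (21,G1,10), (22,G1,11.5), (22,G4,11.5), (25,G3,13.5), (25,G4,13.5), (26,G4,15), (27,G3,16), (29,G3,17.5), (29,G4,17.5), (32,G3,19)
Step 2: Sum ranks within each group.
R_1 = 34.5 (n_1 = 5)
R_2 = 22 (n_2 = 4)
R_3 = 71 (n_3 = 5)
R_4 = 62.5 (n_4 = 5)
Step 3: H = 12/(N(N+1)) * sum(R_i^2/n_i) - 3(N+1)
     = 12/(19*20) * (34.5^2/5 + 22^2/4 + 71^2/5 + 62.5^2/5) - 3*20
     = 0.031579 * 2148.5 - 60
     = 7.847368.
Step 4: Ties present; correction factor C = 1 - 42/(19^3 - 19) = 0.993860. Corrected H = 7.847368 / 0.993860 = 7.895852.
Step 5: Under H0, H ~ chi^2(3); p-value = 0.048214.
Step 6: alpha = 0.1. reject H0.

H = 7.8959, df = 3, p = 0.048214, reject H0.


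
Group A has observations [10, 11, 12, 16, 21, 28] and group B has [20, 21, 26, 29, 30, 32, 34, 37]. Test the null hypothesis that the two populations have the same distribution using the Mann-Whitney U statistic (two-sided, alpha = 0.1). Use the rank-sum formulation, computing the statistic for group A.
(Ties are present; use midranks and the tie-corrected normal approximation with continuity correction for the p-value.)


Step 1: Combine and sort all 14 observations; assign midranks.
sorted (value, group): (10,X), (11,X), (12,X), (16,X), (20,Y), (21,X), (21,Y), (26,Y), (28,X), (29,Y), (30,Y), (32,Y), (34,Y), (37,Y)
ranks: 10->1, 11->2, 12->3, 16->4, 20->5, 21->6.5, 21->6.5, 26->8, 28->9, 29->10, 30->11, 32->12, 34->13, 37->14
Step 2: Rank sum for X: R1 = 1 + 2 + 3 + 4 + 6.5 + 9 = 25.5.
Step 3: U_X = R1 - n1(n1+1)/2 = 25.5 - 6*7/2 = 25.5 - 21 = 4.5.
       U_Y = n1*n2 - U_X = 48 - 4.5 = 43.5.
Step 4: Ties are present, so use the tie-corrected normal approximation (with continuity correction) for the p-value.
Step 5: p-value = 0.014065; compare to alpha = 0.1. reject H0.

U_X = 4.5, p = 0.014065, reject H0 at alpha = 0.1.


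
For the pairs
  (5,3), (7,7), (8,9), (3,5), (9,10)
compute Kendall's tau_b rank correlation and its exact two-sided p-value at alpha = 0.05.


Step 1: Enumerate the 10 unordered pairs (i,j) with i<j and classify each by sign(x_j-x_i) * sign(y_j-y_i).
  (1,2):dx=+2,dy=+4->C; (1,3):dx=+3,dy=+6->C; (1,4):dx=-2,dy=+2->D; (1,5):dx=+4,dy=+7->C
  (2,3):dx=+1,dy=+2->C; (2,4):dx=-4,dy=-2->C; (2,5):dx=+2,dy=+3->C; (3,4):dx=-5,dy=-4->C
  (3,5):dx=+1,dy=+1->C; (4,5):dx=+6,dy=+5->C
Step 2: C = 9, D = 1, total pairs = 10.
Step 3: tau = (C - D)/(n(n-1)/2) = (9 - 1)/10 = 0.800000.
Step 4: Exact two-sided p-value (enumerate n! = 120 permutations of y under H0): p = 0.083333.
Step 5: alpha = 0.05. fail to reject H0.

tau_b = 0.8000 (C=9, D=1), p = 0.083333, fail to reject H0.


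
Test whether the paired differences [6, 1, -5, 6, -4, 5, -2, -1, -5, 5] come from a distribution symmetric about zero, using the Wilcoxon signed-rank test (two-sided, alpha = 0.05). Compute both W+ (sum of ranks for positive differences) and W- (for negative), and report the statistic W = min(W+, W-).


Step 1: Drop any zero differences (none here) and take |d_i|.
|d| = [6, 1, 5, 6, 4, 5, 2, 1, 5, 5]
Step 2: Midrank |d_i| (ties get averaged ranks).
ranks: |6|->9.5, |1|->1.5, |5|->6.5, |6|->9.5, |4|->4, |5|->6.5, |2|->3, |1|->1.5, |5|->6.5, |5|->6.5
Step 3: Attach original signs; sum ranks with positive sign and with negative sign.
W+ = 9.5 + 1.5 + 9.5 + 6.5 + 6.5 = 33.5
W- = 6.5 + 4 + 3 + 1.5 + 6.5 = 21.5
(Check: W+ + W- = 55 should equal n(n+1)/2 = 55.)
Step 4: Test statistic W = min(W+, W-) = 21.5.
Step 5: Ties in |d|, so use the tie-corrected normal approximation.
        E[W] = n(n+1)/4 = 10*11/4 = 27.5.
        Tie groups: |d|=1 (t=2), |d|=5 (t=4), |d|=6 (t=2); sum(t^3 - t) = 72.
        Var[W] = n(n+1)(2n+1)/24 - sum(t^3-t)/48 = 2310/24 - 72/48 = 94.75.
        z = (W - E[W]) / sqrt(Var[W]) = (21.5 - 27.5) / 9.7340 = -0.6164.
        Two-sided p = 2*Phi(z) = 0.537631.
Step 6: alpha = 0.05. fail to reject H0.

W+ = 33.5, W- = 21.5, W = min = 21.5, p = 0.537631, fail to reject H0.


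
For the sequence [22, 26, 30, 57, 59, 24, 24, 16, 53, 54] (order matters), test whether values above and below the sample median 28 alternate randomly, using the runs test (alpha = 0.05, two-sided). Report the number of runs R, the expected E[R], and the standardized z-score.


Step 1: Compute median = 28; label A = above, B = below.
Labels in order: BBAAABBBAA  (n_A = 5, n_B = 5)
Step 2: Count runs R = 4.
Step 3: Under H0 (random ordering), E[R] = 2*n_A*n_B/(n_A+n_B) + 1 = 2*5*5/10 + 1 = 6.0000.
        Var[R] = 2*n_A*n_B*(2*n_A*n_B - n_A - n_B) / ((n_A+n_B)^2 * (n_A+n_B-1)) = 2000/900 = 2.2222.
        SD[R] = 1.4907.
Step 4: Continuity-corrected z = (R + 0.5 - E[R]) / SD[R] = (4 + 0.5 - 6.0000) / 1.4907 = -1.0062.
Step 5: Two-sided p-value via normal approximation = 2*(1 - Phi(|z|)) = 0.314305.
Step 6: alpha = 0.05. fail to reject H0.

R = 4, z = -1.0062, p = 0.314305, fail to reject H0.


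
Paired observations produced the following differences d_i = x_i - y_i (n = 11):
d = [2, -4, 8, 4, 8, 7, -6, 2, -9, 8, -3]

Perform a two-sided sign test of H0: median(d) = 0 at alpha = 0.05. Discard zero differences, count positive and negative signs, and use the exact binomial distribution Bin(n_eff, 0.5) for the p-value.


Step 1: Discard zero differences. Original n = 11; n_eff = number of nonzero differences = 11.
Nonzero differences (with sign): +2, -4, +8, +4, +8, +7, -6, +2, -9, +8, -3
Step 2: Count signs: positive = 7, negative = 4.
Step 3: Under H0: P(positive) = 0.5, so the number of positives S ~ Bin(11, 0.5).
Step 4: Two-sided exact p-value = sum of Bin(11,0.5) probabilities at or below the observed probability = 0.548828.
Step 5: alpha = 0.05. fail to reject H0.

n_eff = 11, pos = 7, neg = 4, p = 0.548828, fail to reject H0.


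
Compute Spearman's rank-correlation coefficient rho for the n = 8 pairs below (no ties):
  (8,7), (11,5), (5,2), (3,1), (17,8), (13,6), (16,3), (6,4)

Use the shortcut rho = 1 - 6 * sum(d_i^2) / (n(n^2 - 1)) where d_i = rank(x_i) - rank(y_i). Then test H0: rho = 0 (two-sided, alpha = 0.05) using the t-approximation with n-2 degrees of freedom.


Step 1: Rank x and y separately (midranks; no ties here).
rank(x): 8->4, 11->5, 5->2, 3->1, 17->8, 13->6, 16->7, 6->3
rank(y): 7->7, 5->5, 2->2, 1->1, 8->8, 6->6, 3->3, 4->4
Step 2: d_i = R_x(i) - R_y(i); compute d_i^2.
  (4-7)^2=9, (5-5)^2=0, (2-2)^2=0, (1-1)^2=0, (8-8)^2=0, (6-6)^2=0, (7-3)^2=16, (3-4)^2=1
sum(d^2) = 26.
Step 3: rho = 1 - 6*26 / (8*(8^2 - 1)) = 1 - 156/504 = 0.690476.
Step 4: Under H0, t = rho * sqrt((n-2)/(1-rho^2)) = 2.3382 ~ t(6).
Step 5: Two-sided p-value from the t-distribution with 6 df = 0.057990.
Step 6: alpha = 0.05. fail to reject H0.

rho = 0.6905, p = 0.057990, fail to reject H0 at alpha = 0.05.


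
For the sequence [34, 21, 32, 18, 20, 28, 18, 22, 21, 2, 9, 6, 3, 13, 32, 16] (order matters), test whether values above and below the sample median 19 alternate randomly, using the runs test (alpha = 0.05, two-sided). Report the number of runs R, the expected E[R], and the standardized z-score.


Step 1: Compute median = 19; label A = above, B = below.
Labels in order: AAABAABAABBBBBAB  (n_A = 8, n_B = 8)
Step 2: Count runs R = 8.
Step 3: Under H0 (random ordering), E[R] = 2*n_A*n_B/(n_A+n_B) + 1 = 2*8*8/16 + 1 = 9.0000.
        Var[R] = 2*n_A*n_B*(2*n_A*n_B - n_A - n_B) / ((n_A+n_B)^2 * (n_A+n_B-1)) = 14336/3840 = 3.7333.
        SD[R] = 1.9322.
Step 4: Continuity-corrected z = (R + 0.5 - E[R]) / SD[R] = (8 + 0.5 - 9.0000) / 1.9322 = -0.2588.
Step 5: Two-sided p-value via normal approximation = 2*(1 - Phi(|z|)) = 0.795809.
Step 6: alpha = 0.05. fail to reject H0.

R = 8, z = -0.2588, p = 0.795809, fail to reject H0.


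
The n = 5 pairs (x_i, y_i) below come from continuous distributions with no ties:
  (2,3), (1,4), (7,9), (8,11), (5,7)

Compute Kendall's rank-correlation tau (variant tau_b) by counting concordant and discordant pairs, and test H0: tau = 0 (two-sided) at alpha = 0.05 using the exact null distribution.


Step 1: Enumerate the 10 unordered pairs (i,j) with i<j and classify each by sign(x_j-x_i) * sign(y_j-y_i).
  (1,2):dx=-1,dy=+1->D; (1,3):dx=+5,dy=+6->C; (1,4):dx=+6,dy=+8->C; (1,5):dx=+3,dy=+4->C
  (2,3):dx=+6,dy=+5->C; (2,4):dx=+7,dy=+7->C; (2,5):dx=+4,dy=+3->C; (3,4):dx=+1,dy=+2->C
  (3,5):dx=-2,dy=-2->C; (4,5):dx=-3,dy=-4->C
Step 2: C = 9, D = 1, total pairs = 10.
Step 3: tau = (C - D)/(n(n-1)/2) = (9 - 1)/10 = 0.800000.
Step 4: Exact two-sided p-value (enumerate n! = 120 permutations of y under H0): p = 0.083333.
Step 5: alpha = 0.05. fail to reject H0.

tau_b = 0.8000 (C=9, D=1), p = 0.083333, fail to reject H0.


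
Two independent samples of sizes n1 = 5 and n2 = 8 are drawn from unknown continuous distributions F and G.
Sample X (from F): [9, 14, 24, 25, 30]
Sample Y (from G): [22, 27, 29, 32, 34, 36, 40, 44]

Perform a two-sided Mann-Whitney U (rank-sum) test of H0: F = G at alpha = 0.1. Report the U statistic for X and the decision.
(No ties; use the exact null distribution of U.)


Step 1: Combine and sort all 13 observations; assign midranks.
sorted (value, group): (9,X), (14,X), (22,Y), (24,X), (25,X), (27,Y), (29,Y), (30,X), (32,Y), (34,Y), (36,Y), (40,Y), (44,Y)
ranks: 9->1, 14->2, 22->3, 24->4, 25->5, 27->6, 29->7, 30->8, 32->9, 34->10, 36->11, 40->12, 44->13
Step 2: Rank sum for X: R1 = 1 + 2 + 4 + 5 + 8 = 20.
Step 3: U_X = R1 - n1(n1+1)/2 = 20 - 5*6/2 = 20 - 15 = 5.
       U_Y = n1*n2 - U_X = 40 - 5 = 35.
Step 4: No ties, so the exact null distribution of U (based on enumerating the C(13,5) = 1287 equally likely rank assignments) gives the two-sided p-value.
Step 5: p-value = 0.029526; compare to alpha = 0.1. reject H0.

U_X = 5, p = 0.029526, reject H0 at alpha = 0.1.


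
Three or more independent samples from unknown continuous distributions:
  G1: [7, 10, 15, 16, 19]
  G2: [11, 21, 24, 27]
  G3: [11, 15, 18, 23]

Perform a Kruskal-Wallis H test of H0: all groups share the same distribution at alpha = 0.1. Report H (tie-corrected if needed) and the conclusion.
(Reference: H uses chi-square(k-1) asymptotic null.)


Step 1: Combine all N = 13 observations and assign midranks.
sorted (value, group, rank): (7,G1,1), (10,G1,2), (11,G2,3.5), (11,G3,3.5), (15,G1,5.5), (15,G3,5.5), (16,G1,7), (18,G3,8), (19,G1,9), (21,G2,10), (23,G3,11), (24,G2,12), (27,G2,13)
Step 2: Sum ranks within each group.
R_1 = 24.5 (n_1 = 5)
R_2 = 38.5 (n_2 = 4)
R_3 = 28 (n_3 = 4)
Step 3: H = 12/(N(N+1)) * sum(R_i^2/n_i) - 3(N+1)
     = 12/(13*14) * (24.5^2/5 + 38.5^2/4 + 28^2/4) - 3*14
     = 0.065934 * 686.612 - 42
     = 3.271154.
Step 4: Ties present; correction factor C = 1 - 12/(13^3 - 13) = 0.994505. Corrected H = 3.271154 / 0.994505 = 3.289227.
Step 5: Under H0, H ~ chi^2(2); p-value = 0.193087.
Step 6: alpha = 0.1. fail to reject H0.

H = 3.2892, df = 2, p = 0.193087, fail to reject H0.


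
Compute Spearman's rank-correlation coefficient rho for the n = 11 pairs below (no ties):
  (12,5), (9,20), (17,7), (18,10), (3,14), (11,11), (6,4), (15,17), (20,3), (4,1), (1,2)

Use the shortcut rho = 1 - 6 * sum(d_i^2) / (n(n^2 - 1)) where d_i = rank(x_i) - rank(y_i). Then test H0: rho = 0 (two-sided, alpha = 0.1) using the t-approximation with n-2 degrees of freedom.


Step 1: Rank x and y separately (midranks; no ties here).
rank(x): 12->7, 9->5, 17->9, 18->10, 3->2, 11->6, 6->4, 15->8, 20->11, 4->3, 1->1
rank(y): 5->5, 20->11, 7->6, 10->7, 14->9, 11->8, 4->4, 17->10, 3->3, 1->1, 2->2
Step 2: d_i = R_x(i) - R_y(i); compute d_i^2.
  (7-5)^2=4, (5-11)^2=36, (9-6)^2=9, (10-7)^2=9, (2-9)^2=49, (6-8)^2=4, (4-4)^2=0, (8-10)^2=4, (11-3)^2=64, (3-1)^2=4, (1-2)^2=1
sum(d^2) = 184.
Step 3: rho = 1 - 6*184 / (11*(11^2 - 1)) = 1 - 1104/1320 = 0.163636.
Step 4: Under H0, t = rho * sqrt((n-2)/(1-rho^2)) = 0.4976 ~ t(9).
Step 5: Two-sided p-value from the t-distribution with 9 df = 0.630685.
Step 6: alpha = 0.1. fail to reject H0.

rho = 0.1636, p = 0.630685, fail to reject H0 at alpha = 0.1.


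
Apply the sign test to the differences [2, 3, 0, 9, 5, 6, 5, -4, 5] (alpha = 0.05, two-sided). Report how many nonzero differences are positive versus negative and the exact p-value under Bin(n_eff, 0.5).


Step 1: Discard zero differences. Original n = 9; n_eff = number of nonzero differences = 8.
Nonzero differences (with sign): +2, +3, +9, +5, +6, +5, -4, +5
Step 2: Count signs: positive = 7, negative = 1.
Step 3: Under H0: P(positive) = 0.5, so the number of positives S ~ Bin(8, 0.5).
Step 4: Two-sided exact p-value = sum of Bin(8,0.5) probabilities at or below the observed probability = 0.070312.
Step 5: alpha = 0.05. fail to reject H0.

n_eff = 8, pos = 7, neg = 1, p = 0.070312, fail to reject H0.


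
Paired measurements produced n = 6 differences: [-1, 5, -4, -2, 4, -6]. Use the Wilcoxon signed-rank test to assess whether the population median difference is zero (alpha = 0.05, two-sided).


Step 1: Drop any zero differences (none here) and take |d_i|.
|d| = [1, 5, 4, 2, 4, 6]
Step 2: Midrank |d_i| (ties get averaged ranks).
ranks: |1|->1, |5|->5, |4|->3.5, |2|->2, |4|->3.5, |6|->6
Step 3: Attach original signs; sum ranks with positive sign and with negative sign.
W+ = 5 + 3.5 = 8.5
W- = 1 + 3.5 + 2 + 6 = 12.5
(Check: W+ + W- = 21 should equal n(n+1)/2 = 21.)
Step 4: Test statistic W = min(W+, W-) = 8.5.
Step 5: Ties in |d|, so use the tie-corrected normal approximation.
        E[W] = n(n+1)/4 = 6*7/4 = 10.5.
        Tie groups: |d|=4 (t=2); sum(t^3 - t) = 6.
        Var[W] = n(n+1)(2n+1)/24 - sum(t^3-t)/48 = 546/24 - 6/48 = 22.625.
        z = (W - E[W]) / sqrt(Var[W]) = (8.5 - 10.5) / 4.7566 = -0.4205.
        Two-sided p = 2*Phi(z) = 0.674142.
Step 6: alpha = 0.05. fail to reject H0.

W+ = 8.5, W- = 12.5, W = min = 8.5, p = 0.674142, fail to reject H0.


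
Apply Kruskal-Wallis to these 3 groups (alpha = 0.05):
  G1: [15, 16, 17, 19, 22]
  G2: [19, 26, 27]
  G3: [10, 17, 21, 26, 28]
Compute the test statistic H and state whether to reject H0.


Step 1: Combine all N = 13 observations and assign midranks.
sorted (value, group, rank): (10,G3,1), (15,G1,2), (16,G1,3), (17,G1,4.5), (17,G3,4.5), (19,G1,6.5), (19,G2,6.5), (21,G3,8), (22,G1,9), (26,G2,10.5), (26,G3,10.5), (27,G2,12), (28,G3,13)
Step 2: Sum ranks within each group.
R_1 = 25 (n_1 = 5)
R_2 = 29 (n_2 = 3)
R_3 = 37 (n_3 = 5)
Step 3: H = 12/(N(N+1)) * sum(R_i^2/n_i) - 3(N+1)
     = 12/(13*14) * (25^2/5 + 29^2/3 + 37^2/5) - 3*14
     = 0.065934 * 679.133 - 42
     = 2.778022.
Step 4: Ties present; correction factor C = 1 - 18/(13^3 - 13) = 0.991758. Corrected H = 2.778022 / 0.991758 = 2.801108.
Step 5: Under H0, H ~ chi^2(2); p-value = 0.246460.
Step 6: alpha = 0.05. fail to reject H0.

H = 2.8011, df = 2, p = 0.246460, fail to reject H0.


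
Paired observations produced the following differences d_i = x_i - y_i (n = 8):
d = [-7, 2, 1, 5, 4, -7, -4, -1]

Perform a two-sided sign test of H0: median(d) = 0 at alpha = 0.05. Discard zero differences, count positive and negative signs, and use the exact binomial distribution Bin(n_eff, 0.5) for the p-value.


Step 1: Discard zero differences. Original n = 8; n_eff = number of nonzero differences = 8.
Nonzero differences (with sign): -7, +2, +1, +5, +4, -7, -4, -1
Step 2: Count signs: positive = 4, negative = 4.
Step 3: Under H0: P(positive) = 0.5, so the number of positives S ~ Bin(8, 0.5).
Step 4: Two-sided exact p-value = sum of Bin(8,0.5) probabilities at or below the observed probability = 1.000000.
Step 5: alpha = 0.05. fail to reject H0.

n_eff = 8, pos = 4, neg = 4, p = 1.000000, fail to reject H0.


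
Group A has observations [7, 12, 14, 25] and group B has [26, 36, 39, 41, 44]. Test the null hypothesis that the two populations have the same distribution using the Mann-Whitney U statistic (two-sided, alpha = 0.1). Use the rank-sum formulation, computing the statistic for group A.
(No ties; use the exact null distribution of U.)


Step 1: Combine and sort all 9 observations; assign midranks.
sorted (value, group): (7,X), (12,X), (14,X), (25,X), (26,Y), (36,Y), (39,Y), (41,Y), (44,Y)
ranks: 7->1, 12->2, 14->3, 25->4, 26->5, 36->6, 39->7, 41->8, 44->9
Step 2: Rank sum for X: R1 = 1 + 2 + 3 + 4 = 10.
Step 3: U_X = R1 - n1(n1+1)/2 = 10 - 4*5/2 = 10 - 10 = 0.
       U_Y = n1*n2 - U_X = 20 - 0 = 20.
Step 4: No ties, so the exact null distribution of U (based on enumerating the C(9,4) = 126 equally likely rank assignments) gives the two-sided p-value.
Step 5: p-value = 0.015873; compare to alpha = 0.1. reject H0.

U_X = 0, p = 0.015873, reject H0 at alpha = 0.1.


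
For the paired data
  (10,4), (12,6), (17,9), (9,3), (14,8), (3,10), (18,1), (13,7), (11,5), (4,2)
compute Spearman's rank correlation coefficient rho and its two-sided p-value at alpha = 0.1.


Step 1: Rank x and y separately (midranks; no ties here).
rank(x): 10->4, 12->6, 17->9, 9->3, 14->8, 3->1, 18->10, 13->7, 11->5, 4->2
rank(y): 4->4, 6->6, 9->9, 3->3, 8->8, 10->10, 1->1, 7->7, 5->5, 2->2
Step 2: d_i = R_x(i) - R_y(i); compute d_i^2.
  (4-4)^2=0, (6-6)^2=0, (9-9)^2=0, (3-3)^2=0, (8-8)^2=0, (1-10)^2=81, (10-1)^2=81, (7-7)^2=0, (5-5)^2=0, (2-2)^2=0
sum(d^2) = 162.
Step 3: rho = 1 - 6*162 / (10*(10^2 - 1)) = 1 - 972/990 = 0.018182.
Step 4: Under H0, t = rho * sqrt((n-2)/(1-rho^2)) = 0.0514 ~ t(8).
Step 5: Two-sided p-value from the t-distribution with 8 df = 0.960240.
Step 6: alpha = 0.1. fail to reject H0.

rho = 0.0182, p = 0.960240, fail to reject H0 at alpha = 0.1.


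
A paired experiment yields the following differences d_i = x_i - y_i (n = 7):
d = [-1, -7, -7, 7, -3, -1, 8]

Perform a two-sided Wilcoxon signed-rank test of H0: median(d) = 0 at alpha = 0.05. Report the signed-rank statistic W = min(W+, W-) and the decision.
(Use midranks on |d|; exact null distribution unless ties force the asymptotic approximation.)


Step 1: Drop any zero differences (none here) and take |d_i|.
|d| = [1, 7, 7, 7, 3, 1, 8]
Step 2: Midrank |d_i| (ties get averaged ranks).
ranks: |1|->1.5, |7|->5, |7|->5, |7|->5, |3|->3, |1|->1.5, |8|->7
Step 3: Attach original signs; sum ranks with positive sign and with negative sign.
W+ = 5 + 7 = 12
W- = 1.5 + 5 + 5 + 3 + 1.5 = 16
(Check: W+ + W- = 28 should equal n(n+1)/2 = 28.)
Step 4: Test statistic W = min(W+, W-) = 12.
Step 5: Ties in |d|, so use the tie-corrected normal approximation.
        E[W] = n(n+1)/4 = 7*8/4 = 14.
        Tie groups: |d|=1 (t=2), |d|=7 (t=3); sum(t^3 - t) = 30.
        Var[W] = n(n+1)(2n+1)/24 - sum(t^3-t)/48 = 840/24 - 30/48 = 34.375.
        z = (W - E[W]) / sqrt(Var[W]) = (12 - 14) / 5.8630 = -0.3411.
        Two-sided p = 2*Phi(z) = 0.733012.
Step 6: alpha = 0.05. fail to reject H0.

W+ = 12, W- = 16, W = min = 12, p = 0.733012, fail to reject H0.


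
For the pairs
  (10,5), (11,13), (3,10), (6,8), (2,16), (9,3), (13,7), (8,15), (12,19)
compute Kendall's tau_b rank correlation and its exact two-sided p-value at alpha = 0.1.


Step 1: Enumerate the 36 unordered pairs (i,j) with i<j and classify each by sign(x_j-x_i) * sign(y_j-y_i).
  (1,2):dx=+1,dy=+8->C; (1,3):dx=-7,dy=+5->D; (1,4):dx=-4,dy=+3->D; (1,5):dx=-8,dy=+11->D
  (1,6):dx=-1,dy=-2->C; (1,7):dx=+3,dy=+2->C; (1,8):dx=-2,dy=+10->D; (1,9):dx=+2,dy=+14->C
  (2,3):dx=-8,dy=-3->C; (2,4):dx=-5,dy=-5->C; (2,5):dx=-9,dy=+3->D; (2,6):dx=-2,dy=-10->C
  (2,7):dx=+2,dy=-6->D; (2,8):dx=-3,dy=+2->D; (2,9):dx=+1,dy=+6->C; (3,4):dx=+3,dy=-2->D
  (3,5):dx=-1,dy=+6->D; (3,6):dx=+6,dy=-7->D; (3,7):dx=+10,dy=-3->D; (3,8):dx=+5,dy=+5->C
  (3,9):dx=+9,dy=+9->C; (4,5):dx=-4,dy=+8->D; (4,6):dx=+3,dy=-5->D; (4,7):dx=+7,dy=-1->D
  (4,8):dx=+2,dy=+7->C; (4,9):dx=+6,dy=+11->C; (5,6):dx=+7,dy=-13->D; (5,7):dx=+11,dy=-9->D
  (5,8):dx=+6,dy=-1->D; (5,9):dx=+10,dy=+3->C; (6,7):dx=+4,dy=+4->C; (6,8):dx=-1,dy=+12->D
  (6,9):dx=+3,dy=+16->C; (7,8):dx=-5,dy=+8->D; (7,9):dx=-1,dy=+12->D; (8,9):dx=+4,dy=+4->C
Step 2: C = 16, D = 20, total pairs = 36.
Step 3: tau = (C - D)/(n(n-1)/2) = (16 - 20)/36 = -0.111111.
Step 4: Exact two-sided p-value (enumerate n! = 362880 permutations of y under H0): p = 0.761414.
Step 5: alpha = 0.1. fail to reject H0.

tau_b = -0.1111 (C=16, D=20), p = 0.761414, fail to reject H0.


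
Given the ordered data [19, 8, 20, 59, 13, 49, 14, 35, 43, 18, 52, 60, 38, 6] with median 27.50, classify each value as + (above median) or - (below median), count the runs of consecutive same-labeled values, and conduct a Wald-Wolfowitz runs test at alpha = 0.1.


Step 1: Compute median = 27.50; label A = above, B = below.
Labels in order: BBBABABAABAAAB  (n_A = 7, n_B = 7)
Step 2: Count runs R = 9.
Step 3: Under H0 (random ordering), E[R] = 2*n_A*n_B/(n_A+n_B) + 1 = 2*7*7/14 + 1 = 8.0000.
        Var[R] = 2*n_A*n_B*(2*n_A*n_B - n_A - n_B) / ((n_A+n_B)^2 * (n_A+n_B-1)) = 8232/2548 = 3.2308.
        SD[R] = 1.7974.
Step 4: Continuity-corrected z = (R - 0.5 - E[R]) / SD[R] = (9 - 0.5 - 8.0000) / 1.7974 = 0.2782.
Step 5: Two-sided p-value via normal approximation = 2*(1 - Phi(|z|)) = 0.780879.
Step 6: alpha = 0.1. fail to reject H0.

R = 9, z = 0.2782, p = 0.780879, fail to reject H0.


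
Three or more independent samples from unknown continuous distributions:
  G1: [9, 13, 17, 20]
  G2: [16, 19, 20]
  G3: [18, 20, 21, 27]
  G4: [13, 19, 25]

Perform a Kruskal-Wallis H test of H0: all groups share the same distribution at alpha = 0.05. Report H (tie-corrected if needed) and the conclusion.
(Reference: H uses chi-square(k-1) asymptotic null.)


Step 1: Combine all N = 14 observations and assign midranks.
sorted (value, group, rank): (9,G1,1), (13,G1,2.5), (13,G4,2.5), (16,G2,4), (17,G1,5), (18,G3,6), (19,G2,7.5), (19,G4,7.5), (20,G1,10), (20,G2,10), (20,G3,10), (21,G3,12), (25,G4,13), (27,G3,14)
Step 2: Sum ranks within each group.
R_1 = 18.5 (n_1 = 4)
R_2 = 21.5 (n_2 = 3)
R_3 = 42 (n_3 = 4)
R_4 = 23 (n_4 = 3)
Step 3: H = 12/(N(N+1)) * sum(R_i^2/n_i) - 3(N+1)
     = 12/(14*15) * (18.5^2/4 + 21.5^2/3 + 42^2/4 + 23^2/3) - 3*15
     = 0.057143 * 856.979 - 45
     = 3.970238.
Step 4: Ties present; correction factor C = 1 - 36/(14^3 - 14) = 0.986813. Corrected H = 3.970238 / 0.986813 = 4.023293.
Step 5: Under H0, H ~ chi^2(3); p-value = 0.258960.
Step 6: alpha = 0.05. fail to reject H0.

H = 4.0233, df = 3, p = 0.258960, fail to reject H0.
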